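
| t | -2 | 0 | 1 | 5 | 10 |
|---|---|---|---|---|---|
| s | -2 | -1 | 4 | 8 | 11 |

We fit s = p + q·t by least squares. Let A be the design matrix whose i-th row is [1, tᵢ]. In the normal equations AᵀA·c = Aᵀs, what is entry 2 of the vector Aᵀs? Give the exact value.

Entry 2 ↔ basis t, so (Aᵀs)_{2} = Σᵢ (t)·sᵢ = (-2)·(-2) + (0)·(-1) + (1)·(4) + (5)·(8) + (10)·(11) = 158.

158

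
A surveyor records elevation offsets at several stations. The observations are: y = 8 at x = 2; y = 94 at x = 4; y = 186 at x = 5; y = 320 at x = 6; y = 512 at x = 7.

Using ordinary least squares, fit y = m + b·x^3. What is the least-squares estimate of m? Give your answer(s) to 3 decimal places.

m = -2.904

The normal system AᵀA·[m, b]ᵀ = Aᵀy is [[5, 756]; [756, 184090]]·[m, b]ᵀ = [1120, 274066]ᵀ.
Determinant 5·184090 − 756² = 348914.
m = (1120·184090 − 756·274066)/348914 = -506548/174457; b = (5·274066 − 756·1120)/348914 = 261805/174457.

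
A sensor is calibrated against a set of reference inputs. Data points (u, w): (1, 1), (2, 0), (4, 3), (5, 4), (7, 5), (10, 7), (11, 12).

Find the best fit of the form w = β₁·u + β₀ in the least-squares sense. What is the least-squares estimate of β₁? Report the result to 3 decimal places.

Normal-equation sums: Σu·u = 316, Σu = 40, Σ1 = 7.
Moment sums: Σu·w = 270, Σw = 32.
det = 316·7 − 40² = 612.
β₁ = (270·7 − 40·32)/612 = 305/306; β₀ = (316·32 − 40·270)/612 = -172/153.

β₁ = 0.997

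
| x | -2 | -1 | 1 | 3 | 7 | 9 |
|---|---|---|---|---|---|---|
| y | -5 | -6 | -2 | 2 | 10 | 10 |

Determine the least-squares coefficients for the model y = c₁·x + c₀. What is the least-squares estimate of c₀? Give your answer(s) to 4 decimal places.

c₀ = -3.0207

The normal system AᵀA·[c₁, c₀]ᵀ = Aᵀy is [[145, 17]; [17, 6]]·[c₁, c₀]ᵀ = [180, 9]ᵀ.
Eliminating c₀: 6·(row 1) − 17·(row 2) gives 581·c₁ = 6·180 − 17·9 = 927, so c₁ = 927/581.
Then c₀ = (9 − 17·(927/581))/6 = -1755/581.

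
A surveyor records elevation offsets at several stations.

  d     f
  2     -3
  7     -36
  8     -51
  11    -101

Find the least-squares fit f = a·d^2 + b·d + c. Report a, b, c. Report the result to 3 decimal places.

a = -1.028, b = 2.441, c = -3.702

With design matrix M, MᵀM = [[21154, 2194, 238]; [2194, 238, 28]; [238, 28, 4]] and Mᵀf = [-17261, -1777, -191]ᵀ.
Solving the 3×3 system (Gaussian elimination) gives a = -5111/4974, b = 2024/829, c = -9206/2487.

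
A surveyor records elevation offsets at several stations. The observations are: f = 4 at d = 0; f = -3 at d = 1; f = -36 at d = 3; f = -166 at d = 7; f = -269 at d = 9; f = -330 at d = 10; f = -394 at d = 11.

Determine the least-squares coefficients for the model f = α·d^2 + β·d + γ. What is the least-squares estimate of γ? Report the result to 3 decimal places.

Entries of XᵀX: Σd^2·d^2 = 33685, Σd^2·d = 3431, Σd^2 = 361, Σd·d = 361, Σd = 41, Σ1 = 7.
And Σd^2·f = -110924, Σd·f = -11328, Σf = -1194.
Normal equations: [[33685, 3431, 361]; [3431, 361, 41]; [361, 41, 7]]·[α, β, γ]ᵀ = [-110924, -11328, -1194]ᵀ.
Row-reducing yields α = -50021/17049, β = -66557/17049, γ = 20472/5683.

γ = 3.602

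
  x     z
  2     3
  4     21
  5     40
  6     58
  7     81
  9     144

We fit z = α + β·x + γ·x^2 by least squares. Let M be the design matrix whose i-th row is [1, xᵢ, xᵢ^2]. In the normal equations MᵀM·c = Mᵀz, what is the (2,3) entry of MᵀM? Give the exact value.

1485

Row 2 ↔ basis x, column 3 ↔ basis x^2, so (MᵀM)_{2,3} = Σᵢ (x)·(x^2) = (2)·(4) + (4)·(16) + (5)·(25) + (6)·(36) + (7)·(49) + (9)·(81) = 1485.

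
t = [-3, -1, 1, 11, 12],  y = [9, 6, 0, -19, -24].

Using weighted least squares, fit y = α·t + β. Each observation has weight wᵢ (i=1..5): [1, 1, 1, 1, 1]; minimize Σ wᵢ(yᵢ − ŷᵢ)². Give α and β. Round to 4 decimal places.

α = -2.1327, β = 2.9306

With design matrix A, AᵀWA = [[276, 20]; [20, 5]] and AᵀWy = [-530, -28]ᵀ.
Eliminating β: 5·(row 1) − 20·(row 2) gives 980·α = 5·(-530) − 20·(-28) = -2090, so α = -209/98.
Then β = ((-28) − 20·(-209/98))/5 = 718/245.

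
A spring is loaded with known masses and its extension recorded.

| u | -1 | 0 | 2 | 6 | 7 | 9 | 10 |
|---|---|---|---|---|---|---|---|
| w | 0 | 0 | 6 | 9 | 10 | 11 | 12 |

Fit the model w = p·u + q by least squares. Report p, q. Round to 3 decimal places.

p = 1.115, q = 1.600

Setting ∂/∂p … = 0 gives: 271·p + 33·q = 355;  33·p + 7·q = 48.
(Σu·u = 271, Σu = 33, Σ1 = 7, Σu·w = 355, Σw = 48.)
Eliminating q: 7·(row 1) − 33·(row 2) gives 808·p = 7·355 − 33·48 = 901, so p = 901/808.
Then q = (48 − 33·(901/808))/7 = 1293/808.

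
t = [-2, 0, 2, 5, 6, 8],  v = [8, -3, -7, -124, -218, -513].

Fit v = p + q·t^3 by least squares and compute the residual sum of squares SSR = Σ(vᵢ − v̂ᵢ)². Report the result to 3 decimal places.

SSR = 13.044

Setting ∂/∂p … = 0 gives: 6·p + 853·q = -857;  853·p + 324553·q = -325364.
Eliminating q: 324553·(row 1) − 853·(row 2) gives 1219709·p = 324553·(-857) − 853·(-325364) = -606429, so p = -606429/1219709.
Then q = ((-325364) − 853·(-606429/1219709))/324553 = -1221163/1219709.
Residuals: 594797/1219709, -3052698/1219709, 1837770/1219709, 2007888/1219709, -1518925/1219709, 131168/1219709; SSR = 15910434/1219709.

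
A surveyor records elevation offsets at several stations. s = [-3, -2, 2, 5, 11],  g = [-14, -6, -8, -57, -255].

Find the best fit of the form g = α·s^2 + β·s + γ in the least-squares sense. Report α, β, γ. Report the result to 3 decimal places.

α = -2.010, β = -1.145, γ = 0.490

Setting ∂/∂α … = 0 gives: 15379·α + 1429·β + 163·γ = -32462;  1429·α + 163·β + 13·γ = -3052;  163·α + 13·β + 5·γ = -340.
Row-reducing yields α = -728455/362496, β = -415235/362496, γ = 14793/30208.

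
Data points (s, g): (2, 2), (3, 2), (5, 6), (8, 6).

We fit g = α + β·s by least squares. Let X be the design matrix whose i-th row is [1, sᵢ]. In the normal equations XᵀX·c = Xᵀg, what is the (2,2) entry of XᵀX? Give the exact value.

Row 2 ↔ basis s, column 2 ↔ basis s, so (XᵀX)_{2,2} = Σᵢ (s)·(s) = (2)·(2) + (3)·(3) + (5)·(5) + (8)·(8) = 102.

102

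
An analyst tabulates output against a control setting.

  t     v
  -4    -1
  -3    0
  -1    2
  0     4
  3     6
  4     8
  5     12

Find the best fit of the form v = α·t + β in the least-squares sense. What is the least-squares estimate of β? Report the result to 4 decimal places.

β = 3.6977

MᵀM·[α, β]ᵀ = Mᵀv reads: 76·α + 4·β = 112;  4·α + 7·β = 31.
det = 76·7 − 4² = 516.
α = (112·7 − 4·31)/516 = 55/43; β = (76·31 − 4·112)/516 = 159/43.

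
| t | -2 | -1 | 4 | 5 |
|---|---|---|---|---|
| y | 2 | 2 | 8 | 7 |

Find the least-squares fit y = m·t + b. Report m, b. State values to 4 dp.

Sums needed: Σt·t = 46, Σt = 6, Σ1 = 4.
And Σt·y = 61, Σy = 19.
So XᵀX·[m, b]ᵀ = Xᵀy: [[46, 6]; [6, 4]]·[m, b]ᵀ = [61, 19]ᵀ.
Δ = 46·4 − 6² = 148.
m = (61·4 − 6·19)/148 = 65/74; b = (46·19 − 6·61)/148 = 127/37.

m = 0.8784, b = 3.4324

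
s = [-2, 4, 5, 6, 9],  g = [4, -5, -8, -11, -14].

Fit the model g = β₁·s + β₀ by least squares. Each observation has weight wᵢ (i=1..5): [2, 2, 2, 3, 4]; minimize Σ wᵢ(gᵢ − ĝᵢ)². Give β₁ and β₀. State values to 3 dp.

β₁ = -1.673, β₀ = 0.523

Compute the Gram sums: Σwᵢ·s·s = 522, Σwᵢ·s = 68, Σwᵢ·1 = 13.
Moment sums: Σwᵢ·s·g = -838, Σwᵢ·g = -107.
So MᵀWM·[β₁, β₀]ᵀ = MᵀWg: [[522, 68]; [68, 13]]·[β₁, β₀]ᵀ = [-838, -107]ᵀ.
det = 522·13 − 68² = 2162.
β₁ = ((-838)·13 − 68·(-107))/2162 = -1809/1081; β₀ = (522·(-107) − 68·(-838))/2162 = 565/1081.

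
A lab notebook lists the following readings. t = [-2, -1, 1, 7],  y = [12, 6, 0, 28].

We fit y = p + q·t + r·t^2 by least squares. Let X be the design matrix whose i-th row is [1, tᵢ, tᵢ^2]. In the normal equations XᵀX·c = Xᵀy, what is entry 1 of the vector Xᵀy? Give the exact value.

46

Entry 1 ↔ basis 1, so (Xᵀy)_{1} = Σᵢ yᵢ = (1)·(12) + (1)·(6) + (1)·(0) + (1)·(28) = 46.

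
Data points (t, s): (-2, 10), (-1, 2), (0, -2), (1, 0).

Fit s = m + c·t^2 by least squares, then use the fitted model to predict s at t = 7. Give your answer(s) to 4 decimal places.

ŝ = 145.0000

With design matrix M, MᵀM = [[4, 6]; [6, 18]] and Mᵀs = [10, 42]ᵀ.
Eliminating c: 18·(row 1) − 6·(row 2) gives 36·m = 18·10 − 6·42 = -72, so m = -2.
Then c = (42 − 6·(-2))/18 = 3.
At t = 7: ŝ = (-2)·(1) + (3)·(49) = 145.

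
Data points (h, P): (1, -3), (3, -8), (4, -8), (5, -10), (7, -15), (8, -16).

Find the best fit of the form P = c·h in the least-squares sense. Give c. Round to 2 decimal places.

MᵀM·[c]ᵀ = MᵀP reads: 164·c = -342.
(Σh·h = 164, Σh·P = -342.)
Hence c = -342 / 164 ≈ -2.08537.

c = -2.09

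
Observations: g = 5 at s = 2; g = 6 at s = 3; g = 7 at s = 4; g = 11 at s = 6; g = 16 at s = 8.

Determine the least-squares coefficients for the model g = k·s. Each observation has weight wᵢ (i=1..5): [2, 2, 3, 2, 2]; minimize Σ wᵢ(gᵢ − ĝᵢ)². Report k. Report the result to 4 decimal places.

Sums needed: Σwᵢ·s·s = 274.
And Σwᵢ·s·g = 528.
Normal equations: [[274]]·[k]ᵀ = [528]ᵀ.
k = 528/274 = 1.92701.

k = 1.9270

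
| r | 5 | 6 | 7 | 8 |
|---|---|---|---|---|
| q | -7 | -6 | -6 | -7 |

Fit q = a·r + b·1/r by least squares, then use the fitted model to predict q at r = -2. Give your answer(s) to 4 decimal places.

With design matrix X, XᵀX = [[174, 4]; [4, 73249/705600]] and Xᵀq = [-169, -1157/280]ᵀ.
det = 174·(73249/705600) − 4² = 242621/117600.
a = ((-169)·(73249/705600) − 4·(-1157/280))/(242621/117600) = -716521/1455726; b = (174·(-1157/280) − 4·(-169))/(242621/117600) = -5055960/242621.
At r = -2: q̂ = (-716521/1455726)·(-2) + (-5055960/242621)·(-1/2) = 8300461/727863.

q̂ = 11.4039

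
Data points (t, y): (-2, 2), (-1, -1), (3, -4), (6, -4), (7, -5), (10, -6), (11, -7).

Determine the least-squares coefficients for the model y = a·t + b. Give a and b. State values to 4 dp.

From the data, Σt·t = 320, Σt = 34, Σ1 = 7.
And Σt·y = -211, Σy = -25.
So MᵀM·[a, b]ᵀ = Mᵀy: [[320, 34]; [34, 7]]·[a, b]ᵀ = [-211, -25]ᵀ.
Determinant 320·7 − 34² = 1084.
a = ((-211)·7 − 34·(-25))/1084 = -627/1084; b = (320·(-25) − 34·(-211))/1084 = -413/542.

a = -0.5784, b = -0.7620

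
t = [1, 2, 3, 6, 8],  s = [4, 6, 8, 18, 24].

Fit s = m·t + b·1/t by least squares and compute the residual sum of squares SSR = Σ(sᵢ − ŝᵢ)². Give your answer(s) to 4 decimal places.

SSR = 1.4847

From the data, Σt·t = 114, Σt·1/t = 5, Σ1/t·1/t = 809/576.
And Σt·s = 340, Σ1/t·s = 47/3.
AᵀA·[m, b]ᵀ = Aᵀs becomes [[114, 5]; [5, 809/576]]·[m, b]ᵀ = [340, 47/3]ᵀ.
Determinant 114·(809/576) − 5² = 12971/96.
m = (340·(809/576) − 5·(47/3))/(12971/96) = 114970/38913; b = (114·(47/3) − 5·340)/(12971/96) = 8256/12971.
Residuals: 146/357, -8846/38913, -13954/12971, 2162/12971, 11056/38913; SSR = 57776/38913.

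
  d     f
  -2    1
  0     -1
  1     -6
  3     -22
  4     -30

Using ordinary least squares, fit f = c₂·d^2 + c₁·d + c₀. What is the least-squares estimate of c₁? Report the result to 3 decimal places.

Sums needed: Σd^2·d^2 = 354, Σd^2·d = 84, Σd^2 = 30, Σd·d = 30, Σd = 6, Σ1 = 5.
For Aᵀf: Σd^2·f = -680, Σd·f = -194, Σf = -58.
Solving the 3×3 system (Gaussian elimination) gives c₂ = -74/77, c₁ = -793/231, c₀ = -12/7.

c₁ = -3.433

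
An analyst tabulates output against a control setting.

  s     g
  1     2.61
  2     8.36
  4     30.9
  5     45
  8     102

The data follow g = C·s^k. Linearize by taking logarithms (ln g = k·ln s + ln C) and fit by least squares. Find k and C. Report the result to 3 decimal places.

k = 1.777, C = 2.558

Let Y = ln g. Fitting Y = k·ln s + ln C by least squares:
Sums: Σln s = 5.7683, Σ(ln s)² = 9.3166, Σln g = 14.9452, Σln s·ln g = 21.9719.
Normal system: [[9.3166, 5.7683]; [5.7683, 5]]·[k, ln C]ᵀ = [21.9719, 14.9452]ᵀ.
Solving (det = 13.3096): k = 1.77695, ln C = 0.93904, so C = exp(0.93904) = 2.55751.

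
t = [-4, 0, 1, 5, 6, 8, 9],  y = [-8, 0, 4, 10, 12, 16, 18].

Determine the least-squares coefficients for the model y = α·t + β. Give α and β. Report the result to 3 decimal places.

Sums needed: Σt·t = 223, Σt = 25, Σ1 = 7.
And Σt·y = 448, Σy = 52.
So MᵀM·[α, β]ᵀ = Mᵀy: [[223, 25]; [25, 7]]·[α, β]ᵀ = [448, 52]ᵀ.
det = 223·7 − 25² = 936.
α = (448·7 − 25·52)/936 = 51/26; β = (223·52 − 25·448)/936 = 11/26.

α = 1.962, β = 0.423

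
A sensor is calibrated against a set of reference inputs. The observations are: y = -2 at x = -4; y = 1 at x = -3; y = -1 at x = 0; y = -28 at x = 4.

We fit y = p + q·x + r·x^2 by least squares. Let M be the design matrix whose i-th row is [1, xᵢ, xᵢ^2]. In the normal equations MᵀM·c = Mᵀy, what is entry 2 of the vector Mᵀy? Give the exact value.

-107

Entry 2 ↔ basis x, so (Mᵀy)_{2} = Σᵢ (x)·yᵢ = (-4)·(-2) + (-3)·(1) + (0)·(-1) + (4)·(-28) = -107.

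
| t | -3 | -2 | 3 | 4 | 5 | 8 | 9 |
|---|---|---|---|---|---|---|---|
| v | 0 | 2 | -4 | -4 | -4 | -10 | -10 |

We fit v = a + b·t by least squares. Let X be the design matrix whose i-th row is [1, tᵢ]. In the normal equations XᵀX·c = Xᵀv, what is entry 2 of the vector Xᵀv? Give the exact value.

Entry 2 ↔ basis t, so (Xᵀv)_{2} = Σᵢ (t)·vᵢ = (-3)·(0) + (-2)·(2) + (3)·(-4) + (4)·(-4) + (5)·(-4) + (8)·(-10) + (9)·(-10) = -222.

-222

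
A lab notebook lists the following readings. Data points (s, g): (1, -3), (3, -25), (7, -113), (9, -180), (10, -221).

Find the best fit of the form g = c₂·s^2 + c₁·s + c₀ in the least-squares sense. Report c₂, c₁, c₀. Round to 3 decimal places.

With design matrix X, XᵀX = [[19044, 2100, 240]; [2100, 240, 30]; [240, 30, 5]] and Xᵀg = [-42445, -4699, -542]ᵀ.
Inverting the 3×3 Gram matrix, [c₂, c₁, c₀]ᵀ = [-64/33, -167/60, 153/110]ᵀ.

c₂ = -1.939, c₁ = -2.783, c₀ = 1.391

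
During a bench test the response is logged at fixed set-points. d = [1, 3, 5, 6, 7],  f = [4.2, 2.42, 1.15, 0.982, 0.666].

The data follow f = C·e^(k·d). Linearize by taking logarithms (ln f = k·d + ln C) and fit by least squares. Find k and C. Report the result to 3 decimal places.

With ln fᵢ as the transformed response and dᵢ as the regressor:
Σd = 22.0000, Σ(d)² = 120.0000, Σln f = 2.0340, Σd·ln f = 1.8310.
Equations: 120.0000·k + 22.0000·ln C = 1.8310;  22.0000·k + 5·ln C = 2.0340.
Δ = 120.0000·5 − (22.0000)² = 116.0000; k = (1.8310·5 − 22.0000·2.0340)/116.0000 = -0.30684, ln C = (120.0000·2.0340 − 22.0000·1.8310)/116.0000 = 1.75687, so C = exp(1.75687) = 5.79428.

k = -0.307, C = 5.794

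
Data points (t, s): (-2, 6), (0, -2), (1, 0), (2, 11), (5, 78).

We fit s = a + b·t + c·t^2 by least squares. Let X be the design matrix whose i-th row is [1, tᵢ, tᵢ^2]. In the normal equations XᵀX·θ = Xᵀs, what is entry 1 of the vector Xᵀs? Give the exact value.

Entry 1 ↔ basis 1, so (Xᵀs)_{1} = Σᵢ sᵢ = (1)·(6) + (1)·(-2) + (1)·(0) + (1)·(11) + (1)·(78) = 93.

93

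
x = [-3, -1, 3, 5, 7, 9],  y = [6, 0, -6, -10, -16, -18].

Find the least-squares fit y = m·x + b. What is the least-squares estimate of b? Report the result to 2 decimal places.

Normal-equation sums: Σx·x = 174, Σx = 20, Σ1 = 6.
Moment sums: Σx·y = -360, Σy = -44.
So MᵀM·[m, b]ᵀ = Mᵀy: [[174, 20]; [20, 6]]·[m, b]ᵀ = [-360, -44]ᵀ.
Δ = 174·6 − 20² = 644.
m = ((-360)·6 − 20·(-44))/644 = -320/161; b = (174·(-44) − 20·(-360))/644 = -114/161.

b = -0.71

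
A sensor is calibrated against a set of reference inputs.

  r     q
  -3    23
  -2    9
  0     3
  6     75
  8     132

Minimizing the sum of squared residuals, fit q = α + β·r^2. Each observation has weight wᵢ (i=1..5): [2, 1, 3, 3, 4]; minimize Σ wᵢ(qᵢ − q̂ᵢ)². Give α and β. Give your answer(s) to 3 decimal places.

α = 3.112, β = 2.012

The normal system XᵀWX·[α, β]ᵀ = XᵀWq is [[13, 386]; [386, 20450]]·[α, β]ᵀ = [817, 42342]ᵀ.
Eliminating β: 20450·(row 1) − 386·(row 2) gives 116854·α = 20450·817 − 386·42342 = 363638, so α = 181819/58427.
Then β = (42342 − 386·(181819/58427))/20450 = 117542/58427.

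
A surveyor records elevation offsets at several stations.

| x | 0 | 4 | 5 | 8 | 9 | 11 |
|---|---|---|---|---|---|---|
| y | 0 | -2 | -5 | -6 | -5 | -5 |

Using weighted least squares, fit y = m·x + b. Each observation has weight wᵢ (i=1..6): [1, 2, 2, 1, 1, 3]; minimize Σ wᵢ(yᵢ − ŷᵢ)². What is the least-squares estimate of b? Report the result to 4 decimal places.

From the data, Σwᵢ·x·x = 590, Σwᵢ·x = 68, Σwᵢ·1 = 10.
For MᵀWy: Σwᵢ·x·y = -324, Σwᵢ·y = -40.
Eliminating b: 10·(row 1) − 68·(row 2) gives 1276·m = 10·(-324) − 68·(-40) = -520, so m = -130/319.
Then b = ((-40) − 68·(-130/319))/10 = -392/319.

b = -1.2288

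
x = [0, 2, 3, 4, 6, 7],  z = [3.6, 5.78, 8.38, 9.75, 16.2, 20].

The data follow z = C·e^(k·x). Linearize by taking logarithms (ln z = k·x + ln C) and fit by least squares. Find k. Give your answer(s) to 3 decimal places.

k = 0.246

With ln zᵢ as the transformed response and xᵢ as the regressor:
XᵀX = [[114.0000, 22.0000]; [22.0000, 6]], rhs = [56.6756, 13.2192]ᵀ  (here Σx = 22.0000, Σ(x)² = 114.0000, Σln z = 13.2192, Σx·ln z = 56.6756).
Slope k = (n·Σx·ln z − Σx·Σln z)/(n·Σ(x)² − (Σx)²) = (6·56.6756 − 22.0000·13.2192)/200.0000 = 0.24616; ln C = (Σln z − k·Σx)/n = 1.30062.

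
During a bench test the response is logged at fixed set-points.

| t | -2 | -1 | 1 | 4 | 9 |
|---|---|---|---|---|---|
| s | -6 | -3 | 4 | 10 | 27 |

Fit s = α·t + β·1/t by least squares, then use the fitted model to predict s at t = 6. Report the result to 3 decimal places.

Normal-equation sums: Σt·t = 103, Σt·1/t = 5, Σ1/t·1/t = 3013/1296.
For Mᵀs: Σt·s = 302, Σ1/t·s = 31/2.
So MᵀM·[α, β]ᵀ = Mᵀs: [[103, 5]; [5, 3013/1296]]·[α, β]ᵀ = [302, 31/2]ᵀ.
Determinant 103·(3013/1296) − 5² = 277939/1296.
α = (302·(3013/1296) − 5·(31/2))/(277939/1296) = 809486/277939; β = (103·(31/2) − 5·302)/(277939/1296) = 112104/277939.
At t = 6: ŝ = (809486/277939)·(6) + (112104/277939)·(1/6) = 4875600/277939.

ŝ = 17.542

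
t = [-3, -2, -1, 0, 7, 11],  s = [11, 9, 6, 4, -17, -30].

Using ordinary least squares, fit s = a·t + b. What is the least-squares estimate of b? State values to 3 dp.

b = 3.067

With design matrix M, MᵀM = [[184, 12]; [12, 6]] and Mᵀs = [-506, -17]ᵀ.
det = 184·6 − 12² = 960.
a = ((-506)·6 − 12·(-17))/960 = -59/20; b = (184·(-17) − 12·(-506))/960 = 46/15.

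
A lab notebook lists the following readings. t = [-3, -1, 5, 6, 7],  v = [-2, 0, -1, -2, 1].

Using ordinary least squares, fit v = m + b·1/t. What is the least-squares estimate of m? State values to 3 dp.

m = -0.859

The normal equations are: 5·m + (-173/210)·b = -4;  (-173/210)·m + (52889/44100)·b = 29/105.
Determinant 5·(52889/44100) − (-173/210)² = 19543/3675.
m = ((-4)·(52889/44100) − (-173/210)·(29/105))/(19543/3675) = -33587/39086; b = (5·(29/105) − (-173/210)·(-4))/(19543/3675) = -7035/19543.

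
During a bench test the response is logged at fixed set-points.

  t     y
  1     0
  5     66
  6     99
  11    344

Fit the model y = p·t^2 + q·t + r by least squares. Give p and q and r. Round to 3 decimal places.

With design matrix A, AᵀA = [[16563, 1673, 183]; [1673, 183, 23]; [183, 23, 4]] and Aᵀy = [46838, 4708, 509]ᵀ.
Row-reducing yields p = 17903/6070, q = -5933/6070, r = -1254/607.

p = 2.949, q = -0.977, r = -2.066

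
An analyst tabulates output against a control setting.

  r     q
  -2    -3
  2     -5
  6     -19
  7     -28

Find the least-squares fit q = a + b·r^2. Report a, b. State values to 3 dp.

a = -1.741, b = -0.517

The normal system MᵀM·[a, b]ᵀ = Mᵀq is [[4, 93]; [93, 3729]]·[a, b]ᵀ = [-55, -2088]ᵀ.
Determinant 4·3729 − 93² = 6267.
a = ((-55)·3729 − 93·(-2088))/6267 = -3637/2089; b = (4·(-2088) − 93·(-55))/6267 = -1079/2089.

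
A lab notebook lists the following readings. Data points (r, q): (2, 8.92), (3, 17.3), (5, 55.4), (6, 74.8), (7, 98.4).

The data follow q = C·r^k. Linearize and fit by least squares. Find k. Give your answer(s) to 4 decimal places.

k = 1.9702

Let Y = ln q. Fitting Y = k·ln r + ln C by least squares:
XᵀX = [[11.2747, 7.1389]; [7.1389, 5]], rhs = [27.7708, 17.9574]ᵀ  (here Σln r = 7.1389, Σ(ln r)² = 11.2747, Σln q = 17.9574, Σln r·ln q = 27.7708).
Δ = 11.2747·5 − (7.1389)² = 5.4099; k = (27.7708·5 − 7.1389·17.9574)/5.4099 = 1.97016, ln C = (11.2747·17.9574 − 7.1389·27.7708)/5.4099 = 0.77854.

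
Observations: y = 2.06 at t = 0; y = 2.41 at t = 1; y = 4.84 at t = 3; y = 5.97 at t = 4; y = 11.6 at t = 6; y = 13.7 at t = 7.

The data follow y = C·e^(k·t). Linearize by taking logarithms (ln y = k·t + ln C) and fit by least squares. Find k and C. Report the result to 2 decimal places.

Let Y = ln y. Fitting Y = k·t + ln C by least squares:
AᵀA = [[111.0000, 21.0000]; [21.0000, 6]], rhs = [45.7852, 10.0344]ᵀ  (here Σt = 21.0000, Σ(t)² = 111.0000, Σln y = 10.0344, Σt·ln y = 45.7852).
Δ = 111.0000·6 − (21.0000)² = 225.0000; k = (45.7852·6 − 21.0000·10.0344)/225.0000 = 0.28439, ln C = (111.0000·10.0344 − 21.0000·45.7852)/225.0000 = 0.67702, so C = exp(0.67702) = 1.96800.

k = 0.28, C = 1.97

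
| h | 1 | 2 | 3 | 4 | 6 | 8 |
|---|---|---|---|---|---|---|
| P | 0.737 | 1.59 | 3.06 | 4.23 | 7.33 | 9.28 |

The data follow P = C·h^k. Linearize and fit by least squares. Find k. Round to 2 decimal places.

Linearized form: ln P = k·ln h + ln C. From the 6 transformed points,
Over the data: Σln h = 7.0493, Σ(ln h)² = 11.1437, Σln P = 6.9390, Σln h·ln P = 11.7513.
Normal system: [[11.1437, 7.0493]; [7.0493, 6]]·[k, ln C]ᵀ = [11.7513, 6.9390]ᵀ.
Slope k = (n·Σln h·ln P − Σln h·Σln P)/(n·Σ(ln h)² − (Σln h)²) = (6·11.7513 − 7.0493·6.9390)/17.1702 = 1.25758; ln C = (Σln P − k·Σln h)/n = -0.32100.

k = 1.26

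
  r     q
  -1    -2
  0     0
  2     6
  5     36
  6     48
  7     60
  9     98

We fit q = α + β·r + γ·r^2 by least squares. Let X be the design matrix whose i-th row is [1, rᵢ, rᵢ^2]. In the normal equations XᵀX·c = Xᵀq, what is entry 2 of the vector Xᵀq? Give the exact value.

1784

Entry 2 ↔ basis r, so (Xᵀq)_{2} = Σᵢ (r)·qᵢ = (-1)·(-2) + (0)·(0) + (2)·(6) + (5)·(36) + (6)·(48) + (7)·(60) + (9)·(98) = 1784.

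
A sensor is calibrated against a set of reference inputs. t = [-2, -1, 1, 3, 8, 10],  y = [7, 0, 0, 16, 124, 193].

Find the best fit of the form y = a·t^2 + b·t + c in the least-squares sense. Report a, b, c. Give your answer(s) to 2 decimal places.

a = 1.95, b = -0.04, c = -1.50

Forming MᵀM = [[14195, 1531, 179]; [1531, 179, 19]; [179, 19, 6]] and Mᵀy = [27408, 2956, 340]ᵀ gives MᵀM·[a, b, c]ᵀ = Mᵀy.
Solving the 3×3 system (Gaussian elimination) gives a = 359441/183948, b = -7249/183948, c = -23054/15329.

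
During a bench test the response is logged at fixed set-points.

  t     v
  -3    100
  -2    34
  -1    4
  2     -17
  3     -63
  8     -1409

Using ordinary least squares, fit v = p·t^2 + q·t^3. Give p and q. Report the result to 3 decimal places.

p = 2.081, q = -3.012

Normal-equation sums: Σt^2·t^2 = 4291, Σt^2·t^3 = 32767, Σt^3·t^3 = 263731.
And Σt^2·v = -89771, Σt^3·v = -726221.
Normal equations: [[4291, 32767]; [32767, 263731]]·[p, q]ᵀ = [-89771, -726221]ᵀ.
det = 4291·263731 − 32767² = 57993432.
p = ((-89771)·263731 − 32767·(-726221))/57993432 = 20114651/9665572; q = (4291·(-726221) − 32767·(-89771))/57993432 = -4159237/1380796.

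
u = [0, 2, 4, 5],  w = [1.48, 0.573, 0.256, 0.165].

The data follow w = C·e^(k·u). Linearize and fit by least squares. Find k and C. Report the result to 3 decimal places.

Let Y = ln w. Fitting Y = k·u + ln C by least squares:
Over the data: Σu = 11.0000, Σ(u)² = 45.0000, Σln w = -3.3292, Σu·ln w = -15.5731.
Normal system: [[45.0000, 11.0000]; [11.0000, 4]]·[k, ln C]ᵀ = [-15.5731, -3.3292]ᵀ.
Δ = 45.0000·4 − (11.0000)² = 59.0000; k = (-15.5731·4 − 11.0000·-3.3292)/59.0000 = -0.43510, ln C = (45.0000·-3.3292 − 11.0000·-15.5731)/59.0000 = 0.36423, so C = exp(0.36423) = 1.43940.

k = -0.435, C = 1.439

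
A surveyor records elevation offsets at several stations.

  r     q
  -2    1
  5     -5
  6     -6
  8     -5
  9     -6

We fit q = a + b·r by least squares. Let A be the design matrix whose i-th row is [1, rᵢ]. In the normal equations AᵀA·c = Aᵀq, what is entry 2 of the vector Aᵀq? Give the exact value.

-157

Entry 2 ↔ basis r, so (Aᵀq)_{2} = Σᵢ (r)·qᵢ = (-2)·(1) + (5)·(-5) + (6)·(-6) + (8)·(-5) + (9)·(-6) = -157.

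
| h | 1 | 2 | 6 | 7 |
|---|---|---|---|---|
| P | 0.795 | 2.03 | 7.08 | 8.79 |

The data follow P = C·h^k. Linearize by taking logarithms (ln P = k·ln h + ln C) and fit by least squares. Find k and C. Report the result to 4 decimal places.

With ln Pᵢ as the transformed response and ln hᵢ as the regressor:
Σln h = 4.4308, Σ(ln h)² = 7.4774, Σln P = 4.6095, Σln h·ln P = 8.2274.
Equations: 7.4774·k + 4.4308·ln C = 8.2274;  4.4308·k + 4·ln C = 4.6095.
Slope k = (n·Σln h·ln P − Σln h·Σln P)/(n·Σ(ln h)² − (Σln h)²) = (4·8.2274 − 4.4308·4.6095)/10.2775 = 1.21485; ln C = (Σln P − k·Σln h)/n = -0.19332, so C = exp(-0.19332) = 0.82422.

k = 1.2149, C = 0.8242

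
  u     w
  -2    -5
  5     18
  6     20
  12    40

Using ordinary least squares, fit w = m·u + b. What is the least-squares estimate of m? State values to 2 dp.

Normal-equation sums: Σu·u = 209, Σu = 21, Σ1 = 4.
Right-hand side: Σu·w = 700, Σw = 73.
Normal equations: [[209, 21]; [21, 4]]·[m, b]ᵀ = [700, 73]ᵀ.
Eliminating b: 4·(row 1) − 21·(row 2) gives 395·m = 4·700 − 21·73 = 1267, so m = 1267/395.
Then b = (73 − 21·(1267/395))/4 = 557/395.

m = 3.21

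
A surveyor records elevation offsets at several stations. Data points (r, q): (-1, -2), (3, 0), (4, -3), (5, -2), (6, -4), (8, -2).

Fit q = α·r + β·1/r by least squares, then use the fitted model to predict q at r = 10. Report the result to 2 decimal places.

The normal system XᵀX·[α, β]ᵀ = Xᵀq is [[151, 6]; [6, 18101/14400]]·[α, β]ᵀ = [-60, -1/15]ᵀ.
Determinant 151·(18101/14400) − 6² = 2214851/14400.
α = ((-60)·(18101/14400) − 6·(-1/15))/(2214851/14400) = -1080300/2214851; β = (151·(-1/15) − 6·(-60))/(2214851/14400) = 5039040/2214851.
At r = 10: q̂ = (-1080300/2214851)·(10) + (5039040/2214851)·(1/10) = -10299096/2214851.

q̂ = -4.65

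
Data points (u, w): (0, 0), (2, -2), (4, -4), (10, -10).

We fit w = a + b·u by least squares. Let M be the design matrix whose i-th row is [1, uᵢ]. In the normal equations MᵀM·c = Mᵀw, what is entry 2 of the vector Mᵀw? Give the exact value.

Entry 2 ↔ basis u, so (Mᵀw)_{2} = Σᵢ (u)·wᵢ = (0)·(0) + (2)·(-2) + (4)·(-4) + (10)·(-10) = -120.

-120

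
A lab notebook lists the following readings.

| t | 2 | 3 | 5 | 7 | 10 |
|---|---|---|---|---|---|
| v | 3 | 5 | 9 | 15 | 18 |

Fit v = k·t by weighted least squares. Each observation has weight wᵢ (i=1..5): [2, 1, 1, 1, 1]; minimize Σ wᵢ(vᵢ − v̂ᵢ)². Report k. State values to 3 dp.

k = 1.869

The normal system MᵀWM·[k]ᵀ = MᵀWv is [[191]]·[k]ᵀ = [357]ᵀ.
k = 357/191 = 1.86911.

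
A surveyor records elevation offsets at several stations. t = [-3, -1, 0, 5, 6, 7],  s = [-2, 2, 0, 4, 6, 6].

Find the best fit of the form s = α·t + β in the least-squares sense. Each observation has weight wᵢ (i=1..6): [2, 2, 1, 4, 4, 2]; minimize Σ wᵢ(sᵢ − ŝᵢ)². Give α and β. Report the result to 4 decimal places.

With design matrix M, MᵀWM = [[362, 50]; [50, 15]] and MᵀWs = [316, 52]ᵀ.
Eliminating β: 15·(row 1) − 50·(row 2) gives 2930·α = 15·316 − 50·52 = 2140, so α = 214/293.
Then β = (52 − 50·(214/293))/15 = 1512/1465.

α = 0.7304, β = 1.0321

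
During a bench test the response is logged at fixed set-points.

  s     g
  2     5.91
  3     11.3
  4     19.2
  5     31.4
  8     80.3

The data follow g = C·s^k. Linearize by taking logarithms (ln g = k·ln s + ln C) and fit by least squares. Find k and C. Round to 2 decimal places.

k = 1.90, C = 1.48

Linearized form: ln g = k·ln s + ln C. From the 5 transformed points,
Sums: Σln s = 6.8669, Σ(ln s)² = 10.5236, Σln g = 14.9889, Σln s·ln g = 22.6591.
Normal system: [[10.5236, 6.8669]; [6.8669, 5]]·[k, ln C]ᵀ = [22.6591, 14.9889]ᵀ.
Solving (det = 5.4631): k = 1.89776, ln C = 0.39143, so C = exp(0.39143) = 1.47910.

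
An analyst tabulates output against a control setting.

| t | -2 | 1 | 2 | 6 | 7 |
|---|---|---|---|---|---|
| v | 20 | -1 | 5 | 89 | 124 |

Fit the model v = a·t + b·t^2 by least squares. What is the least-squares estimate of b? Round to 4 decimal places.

Setting ∂/∂a … = 0 gives: 94·a + 560·b = 1371;  560·a + 3730·b = 9379.
(Σt·t = 94, Σt·t^2 = 560, Σt^2·t^2 = 3730, Σt·v = 1371, Σt^2·v = 9379.)
Determinant 94·3730 − 560² = 37020.
a = (1371·3730 − 560·9379)/37020 = -13841/3702; b = (94·9379 − 560·1371)/37020 = 56933/18510.

b = 3.0758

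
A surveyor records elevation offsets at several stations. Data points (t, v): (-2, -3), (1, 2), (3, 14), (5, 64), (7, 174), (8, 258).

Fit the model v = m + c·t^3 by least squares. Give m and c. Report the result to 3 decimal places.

Compute the Gram sums: Σ1 = 6, Σt^3 = 1000, Σt^3·t^3 = 396212.
Moment sums: Σv = 509, Σt^3·v = 200182.
Normal equations: [[6, 1000]; [1000, 396212]]·[m, c]ᵀ = [509, 200182]ᵀ.
Determinant 6·396212 − 1000² = 1377272.
m = (509·396212 − 1000·200182)/1377272 = 372477/344318; c = (6·200182 − 1000·509)/1377272 = 173023/344318.

m = 1.082, c = 0.503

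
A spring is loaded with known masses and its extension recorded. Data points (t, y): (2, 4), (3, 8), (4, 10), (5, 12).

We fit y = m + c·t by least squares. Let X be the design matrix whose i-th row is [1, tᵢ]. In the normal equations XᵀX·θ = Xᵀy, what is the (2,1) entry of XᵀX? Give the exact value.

Row 2 ↔ basis t, column 1 ↔ basis 1, so (XᵀX)_{2,1} = Σᵢ t = (2)·(1) + (3)·(1) + (4)·(1) + (5)·(1) = 14.

14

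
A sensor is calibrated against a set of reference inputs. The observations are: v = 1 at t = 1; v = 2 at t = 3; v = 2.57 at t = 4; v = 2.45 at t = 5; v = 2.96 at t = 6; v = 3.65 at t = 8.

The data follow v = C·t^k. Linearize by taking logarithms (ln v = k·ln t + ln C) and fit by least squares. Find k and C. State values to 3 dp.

Let Y = ln v. Fitting Y = k·ln t + ln C by least squares:
Σln t = 7.9655, Σ(ln t)² = 13.2535, Σln v = 4.9131, Σln t·ln v = 8.1489.
Equations: 13.2535·k + 7.9655·ln C = 8.1489;  7.9655·k + 6·ln C = 4.9131.
Slope k = (n·Σln t·ln v − Σln t·Σln v)/(n·Σ(ln t)² − (Σln t)²) = (6·8.1489 − 7.9655·4.9131)/16.0713 = 0.60720; ln C = (Σln v − k·Σln t)/n = 0.01273, so C = exp(0.01273) = 1.01281.

k = 0.607, C = 1.013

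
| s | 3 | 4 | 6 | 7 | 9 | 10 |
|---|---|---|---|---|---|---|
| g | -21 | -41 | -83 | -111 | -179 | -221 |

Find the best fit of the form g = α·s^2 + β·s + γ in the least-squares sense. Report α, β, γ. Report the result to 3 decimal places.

MᵀM·[α, β, γ]ᵀ = Mᵀg reads: 20595·α + 2379·β + 291·γ = -45871;  2379·α + 291·β + 39·γ = -5323;  291·α + 39·β + 6·γ = -656.
(Σs^2·s^2 = 20595, Σs^2·s = 2379, Σs^2 = 291, Σs·s = 291, Σs = 39, Σ1 = 6, Σs^2·g = -45871, Σs·g = -5323, Σg = -656.)
Row-reducing yields α = -2, β = -56/25, γ = 167/75.

α = -2.000, β = -2.240, γ = 2.227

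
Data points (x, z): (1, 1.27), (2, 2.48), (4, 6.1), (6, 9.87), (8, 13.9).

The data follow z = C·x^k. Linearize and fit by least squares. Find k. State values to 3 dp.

With ln zᵢ as the transformed response and ln xᵢ as the regressor:
Σln x = 5.9506, Σ(ln x)² = 9.9367, Σln z = 7.8770, Σln x·ln z = 12.7115.
Equations: 9.9367·k + 5.9506·ln C = 12.7115;  5.9506·k + 5·ln C = 7.8770.
Solving (det = 14.2736): k = 1.16890, ln C = 0.18425.

k = 1.169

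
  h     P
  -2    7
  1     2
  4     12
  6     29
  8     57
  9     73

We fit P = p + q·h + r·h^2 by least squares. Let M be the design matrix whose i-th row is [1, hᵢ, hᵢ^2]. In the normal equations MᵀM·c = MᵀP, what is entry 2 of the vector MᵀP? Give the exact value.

Entry 2 ↔ basis h, so (MᵀP)_{2} = Σᵢ (h)·Pᵢ = (-2)·(7) + (1)·(2) + (4)·(12) + (6)·(29) + (8)·(57) + (9)·(73) = 1323.

1323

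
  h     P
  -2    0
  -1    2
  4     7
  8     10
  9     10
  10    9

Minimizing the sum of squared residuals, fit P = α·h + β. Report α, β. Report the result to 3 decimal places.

α = 0.803, β = 2.586

Entries of XᵀX: Σh·h = 266, Σh = 28, Σ1 = 6.
And Σh·P = 286, ΣP = 38.
XᵀX·[α, β]ᵀ = XᵀP becomes [[266, 28]; [28, 6]]·[α, β]ᵀ = [286, 38]ᵀ.
Eliminating β: 6·(row 1) − 28·(row 2) gives 812·α = 6·286 − 28·38 = 652, so α = 163/203.
Then β = (38 − 28·(163/203))/6 = 75/29.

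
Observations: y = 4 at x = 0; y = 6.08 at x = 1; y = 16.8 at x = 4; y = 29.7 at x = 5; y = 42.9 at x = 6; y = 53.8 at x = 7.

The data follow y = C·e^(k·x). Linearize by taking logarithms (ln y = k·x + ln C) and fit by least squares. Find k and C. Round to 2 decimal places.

With ln yᵢ as the transformed response and xᵢ as the regressor:
Σx = 23.0000, Σ(x)² = 127.0000, Σln y = 17.1480, Σx·ln y = 80.4964.
Equations: 127.0000·k + 23.0000·ln C = 80.4964;  23.0000·k + 6·ln C = 17.1480.
Slope k = (n·Σx·ln y − Σx·Σln y)/(n·Σ(x)² − (Σx)²) = (6·80.4964 − 23.0000·17.1480)/233.0000 = 0.38015; ln C = (Σln y − k·Σx)/n = 1.40075, so C = exp(1.40075) = 4.05825.

k = 0.38, C = 4.06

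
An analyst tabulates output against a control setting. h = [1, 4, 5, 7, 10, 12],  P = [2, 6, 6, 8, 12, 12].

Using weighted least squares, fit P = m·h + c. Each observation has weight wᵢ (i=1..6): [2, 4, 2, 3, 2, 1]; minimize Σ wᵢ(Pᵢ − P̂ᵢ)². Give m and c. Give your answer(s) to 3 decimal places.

m = 0.964, c = 1.563

Compute the Gram sums: Σwᵢ·h·h = 607, Σwᵢ·h = 81, Σwᵢ·1 = 14.
For XᵀWP: Σwᵢ·h·P = 712, Σwᵢ·P = 100.
Normal equations: [[607, 81]; [81, 14]]·[m, c]ᵀ = [712, 100]ᵀ.
Determinant 607·14 − 81² = 1937.
m = (712·14 − 81·100)/1937 = 1868/1937; c = (607·100 − 81·712)/1937 = 3028/1937.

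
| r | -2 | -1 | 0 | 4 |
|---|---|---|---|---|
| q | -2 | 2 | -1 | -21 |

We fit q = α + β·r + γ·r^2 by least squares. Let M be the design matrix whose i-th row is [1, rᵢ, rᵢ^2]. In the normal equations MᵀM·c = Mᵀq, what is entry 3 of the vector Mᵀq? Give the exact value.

Entry 3 ↔ basis r^2, so (Mᵀq)_{3} = Σᵢ (r^2)·qᵢ = (4)·(-2) + (1)·(2) + (0)·(-1) + (16)·(-21) = -342.

-342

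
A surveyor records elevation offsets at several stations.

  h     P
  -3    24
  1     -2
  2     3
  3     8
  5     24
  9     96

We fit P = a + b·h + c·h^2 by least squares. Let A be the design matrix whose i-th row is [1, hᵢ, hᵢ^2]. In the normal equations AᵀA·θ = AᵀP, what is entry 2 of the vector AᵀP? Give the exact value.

Entry 2 ↔ basis h, so (AᵀP)_{2} = Σᵢ (h)·Pᵢ = (-3)·(24) + (1)·(-2) + (2)·(3) + (3)·(8) + (5)·(24) + (9)·(96) = 940.

940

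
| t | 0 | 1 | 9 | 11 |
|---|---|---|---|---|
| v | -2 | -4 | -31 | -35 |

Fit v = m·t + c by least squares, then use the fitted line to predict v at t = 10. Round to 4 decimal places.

v̂ = -32.8518

The normal system XᵀX·[m, c]ᵀ = Xᵀv is [[203, 21]; [21, 4]]·[m, c]ᵀ = [-668, -72]ᵀ.
Determinant 203·4 − 21² = 371.
m = ((-668)·4 − 21·(-72))/371 = -1160/371; c = (203·(-72) − 21·(-668))/371 = -84/53.
At t = 10: v̂ = (-1160/371)·(10) + (-84/53)·(1) = -12188/371.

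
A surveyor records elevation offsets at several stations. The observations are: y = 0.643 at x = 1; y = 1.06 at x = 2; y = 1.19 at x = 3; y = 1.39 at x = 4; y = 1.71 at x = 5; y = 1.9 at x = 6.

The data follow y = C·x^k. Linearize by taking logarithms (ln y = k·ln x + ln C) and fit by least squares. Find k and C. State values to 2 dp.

k = 0.58, C = 0.66

With ln yᵢ as the transformed response and ln xᵢ as the regressor:
AᵀA = [[9.4099, 6.5793]; [6.5793, 6]], rhs = [2.7015, 1.2983]ᵀ  (here Σln x = 6.5793, Σ(ln x)² = 9.4099, Σln y = 1.2983, Σln x·ln y = 2.7015).
Solving (det = 13.1729): k = 0.58206, ln C = -0.42188, so C = exp(-0.42188) = 0.65581.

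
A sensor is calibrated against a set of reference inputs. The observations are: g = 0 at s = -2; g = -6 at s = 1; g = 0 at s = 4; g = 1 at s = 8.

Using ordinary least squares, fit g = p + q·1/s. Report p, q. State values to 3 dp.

The normal equations are: 4·p + (7/8)·q = -5;  (7/8)·p + (85/64)·q = -47/8.
Eliminating q: (85/64)·(row 1) − (7/8)·(row 2) gives (291/64)·p = (85/64)·(-5) − (7/8)·(-47/8) = -3/2, so p = -32/97.
Then q = ((-47/8) − (7/8)·(-32/97))/(85/64) = -408/97.

p = -0.330, q = -4.206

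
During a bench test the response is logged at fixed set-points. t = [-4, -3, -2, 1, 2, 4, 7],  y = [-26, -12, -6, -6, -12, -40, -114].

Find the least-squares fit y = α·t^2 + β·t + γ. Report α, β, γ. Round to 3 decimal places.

From the data, Σt^2·t^2 = 3027, Σt^2·t = 317, Σt^2 = 99, Σt·t = 99, Σt = 5, Σ1 = 7.
Right-hand side: Σt^2·y = -6828, Σt·y = -836, Σy = -216.
Row-reducing yields α = -42037/20692, β = -39327/20692, γ = -7941/10346.

α = -2.032, β = -1.901, γ = -0.768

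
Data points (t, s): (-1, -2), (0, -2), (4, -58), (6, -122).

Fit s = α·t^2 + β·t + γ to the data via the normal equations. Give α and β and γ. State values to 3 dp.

Normal-equation sums: Σt^2·t^2 = 1553, Σt^2·t = 279, Σt^2 = 53, Σt·t = 53, Σt = 9, Σ1 = 4.
For Aᵀs: Σt^2·s = -5322, Σt·s = -962, Σs = -184.
AᵀA·[α, β, γ]ᵀ = Aᵀs becomes [[1553, 279, 53]; [279, 53, 9]; [53, 9, 4]]·[α, β, γ]ᵀ = [-5322, -962, -184]ᵀ.
Row-reducing yields α = -3454/1171, β = -2746/1171, γ = -1922/1171.

α = -2.950, β = -2.345, γ = -1.641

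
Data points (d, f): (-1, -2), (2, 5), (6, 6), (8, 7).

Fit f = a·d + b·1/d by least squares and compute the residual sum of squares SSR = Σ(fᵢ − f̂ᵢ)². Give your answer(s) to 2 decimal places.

SSR = 5.89

Sums needed: Σd·d = 105, Σd·1/d = 4, Σ1/d·1/d = 745/576.
And Σd·f = 104, Σ1/d·f = 51/8.
So XᵀX·[a, b]ᵀ = Xᵀf: [[105, 4]; [4, 745/576]]·[a, b]ᵀ = [104, 51/8]ᵀ.
det = 105·(745/576) − 4² = 23003/192.
a = (104·(745/576) − 4·(51/8))/(23003/192) = 62792/69009; b = (105·(51/8) − 4·104)/(23003/192) = 48648/23003.
Residuals: 70718/69009, 146489/69009, 4326/23003, -37516/69009; SSR = 406265/69009.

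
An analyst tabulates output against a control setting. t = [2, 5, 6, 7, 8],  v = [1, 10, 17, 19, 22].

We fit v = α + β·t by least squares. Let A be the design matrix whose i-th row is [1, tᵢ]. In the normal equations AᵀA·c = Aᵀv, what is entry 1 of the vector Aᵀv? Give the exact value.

Entry 1 ↔ basis 1, so (Aᵀv)_{1} = Σᵢ vᵢ = (1)·(1) + (1)·(10) + (1)·(17) + (1)·(19) + (1)·(22) = 69.

69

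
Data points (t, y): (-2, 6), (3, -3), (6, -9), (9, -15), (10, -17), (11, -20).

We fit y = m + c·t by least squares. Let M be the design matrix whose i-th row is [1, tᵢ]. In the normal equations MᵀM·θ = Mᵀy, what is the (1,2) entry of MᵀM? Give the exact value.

37

Row 1 ↔ basis 1, column 2 ↔ basis t, so (MᵀM)_{1,2} = Σᵢ t = (1)·(-2) + (1)·(3) + (1)·(6) + (1)·(9) + (1)·(10) + (1)·(11) = 37.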